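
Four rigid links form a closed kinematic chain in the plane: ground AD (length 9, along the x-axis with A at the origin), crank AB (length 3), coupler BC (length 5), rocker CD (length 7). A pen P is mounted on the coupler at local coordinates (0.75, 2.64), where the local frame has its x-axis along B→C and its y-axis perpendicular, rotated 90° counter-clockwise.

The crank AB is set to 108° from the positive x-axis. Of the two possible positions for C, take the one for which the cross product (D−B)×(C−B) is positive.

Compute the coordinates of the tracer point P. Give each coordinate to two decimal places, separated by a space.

-1.16 5.59

A=(0,0), D=(9.00,0)
B = A + 3.00·(cos108°, sin108°) = (-0.9271, 2.8532)
|BD| = 10.3289
circle(B,5.00) ∩ circle(D,7.00): a=4.0027, h=2.9964
  candidates: C₊=(3.7476,4.6273) cross=30.950; C₋=(2.0922,-1.1323) cross=-30.950
  mode + wants cross > 0 → take C=(3.7476,4.6273) (cross=30.950)
ex = (C−B)/|BC| = (0.9349,0.3548); ey = (-0.3548,0.9349)
P = B + 0.75·ex + 2.64·ey = (-1.1626,5.5875)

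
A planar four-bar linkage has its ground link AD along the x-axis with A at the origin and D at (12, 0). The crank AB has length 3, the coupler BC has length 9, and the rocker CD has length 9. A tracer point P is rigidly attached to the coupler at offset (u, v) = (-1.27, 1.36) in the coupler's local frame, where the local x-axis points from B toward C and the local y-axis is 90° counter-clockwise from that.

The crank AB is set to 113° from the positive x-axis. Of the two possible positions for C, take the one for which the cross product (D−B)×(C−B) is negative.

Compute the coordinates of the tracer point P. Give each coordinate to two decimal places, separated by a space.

-0.84 4.59

A=(0,0), D=(12.00,0)
B = A + 3.00·(cos113°, sin113°) = (-1.1722, 2.7615)
|BD| = 13.4586
circle(B,9.00) ∩ circle(D,9.00): a=6.7293, h=5.9764
  candidates: C₊=(6.6402,7.2300) cross=80.433; C₋=(4.1876,-4.4684) cross=-80.433
  mode - wants cross < 0 → take C=(4.1876,-4.4684) (cross=-80.433)
ex = (C−B)/|BC| = (0.5955,-0.8033); ey = (0.8033,0.5955)
P = B + -1.27·ex + 1.36·ey = (-0.8360,4.5917)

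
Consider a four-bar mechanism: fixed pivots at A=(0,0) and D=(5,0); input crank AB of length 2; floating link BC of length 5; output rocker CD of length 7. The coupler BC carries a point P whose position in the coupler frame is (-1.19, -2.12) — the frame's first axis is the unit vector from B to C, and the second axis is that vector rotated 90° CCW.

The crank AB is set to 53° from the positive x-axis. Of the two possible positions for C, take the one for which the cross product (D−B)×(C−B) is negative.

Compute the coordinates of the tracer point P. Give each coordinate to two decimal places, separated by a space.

A=(0,0), D=(5.00,0)
B = A + 2.00·(cos53°, sin53°) = (1.2036, 1.5973)
|BD| = 4.1187
circle(B,5.00) ∩ circle(D,7.00): a=-0.8542, h=4.9265
  candidates: C₊=(2.3268,6.4695) cross=20.291; C₋=(-1.4943,-2.6124) cross=-20.291
  mode - wants cross < 0 → take C=(-1.4943,-2.6124) (cross=-20.291)
ex = (C−B)/|BC| = (-0.5396,-0.8419); ey = (0.8419,-0.5396)
P = B + -1.19·ex + -2.12·ey = (0.0608,3.7431)

0.06 3.74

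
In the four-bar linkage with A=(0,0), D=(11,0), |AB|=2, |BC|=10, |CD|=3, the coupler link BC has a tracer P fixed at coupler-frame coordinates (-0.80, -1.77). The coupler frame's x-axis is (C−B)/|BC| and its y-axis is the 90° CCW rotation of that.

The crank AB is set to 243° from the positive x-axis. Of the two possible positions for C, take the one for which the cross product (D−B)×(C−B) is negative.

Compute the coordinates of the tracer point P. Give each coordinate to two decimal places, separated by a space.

-1.80 -3.51

A=(0,0), D=(11.00,0)
B = A + 2.00·(cos243°, sin243°) = (-0.9080, -1.7820)
|BD| = 12.0406
circle(B,10.00) ∩ circle(D,3.00): a=9.7992, h=1.9940
  candidates: C₊=(8.4882,1.6403) cross=24.009; C₋=(9.0784,-2.3038) cross=-24.009
  mode - wants cross < 0 → take C=(9.0784,-2.3038) (cross=-24.009)
ex = (C−B)/|BC| = (0.9986,-0.0522); ey = (0.0522,0.9986)
P = B + -0.80·ex + -1.77·ey = (-1.7992,-3.5079)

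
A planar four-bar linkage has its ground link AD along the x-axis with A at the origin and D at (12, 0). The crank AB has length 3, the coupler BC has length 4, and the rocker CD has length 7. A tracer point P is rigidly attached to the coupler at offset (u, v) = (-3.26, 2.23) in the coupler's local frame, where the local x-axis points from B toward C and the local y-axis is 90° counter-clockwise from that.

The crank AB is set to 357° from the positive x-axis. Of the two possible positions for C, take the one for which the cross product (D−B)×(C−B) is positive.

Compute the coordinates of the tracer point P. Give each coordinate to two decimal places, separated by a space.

A=(0,0), D=(12.00,0)
B = A + 3.00·(cos357°, sin357°) = (2.9959, -0.1570)
|BD| = 9.0055
circle(B,4.00) ∩ circle(D,7.00): a=2.6705, h=2.9780
  candidates: C₊=(5.6141,2.8671) cross=26.818; C₋=(5.7179,-3.0880) cross=-26.818
  mode + wants cross > 0 → take C=(5.6141,2.8671) (cross=26.818)
ex = (C−B)/|BC| = (0.6545,0.7560); ey = (-0.7560,0.6545)
P = B + -3.26·ex + 2.23·ey = (-0.8239,-1.1620)

-0.82 -1.16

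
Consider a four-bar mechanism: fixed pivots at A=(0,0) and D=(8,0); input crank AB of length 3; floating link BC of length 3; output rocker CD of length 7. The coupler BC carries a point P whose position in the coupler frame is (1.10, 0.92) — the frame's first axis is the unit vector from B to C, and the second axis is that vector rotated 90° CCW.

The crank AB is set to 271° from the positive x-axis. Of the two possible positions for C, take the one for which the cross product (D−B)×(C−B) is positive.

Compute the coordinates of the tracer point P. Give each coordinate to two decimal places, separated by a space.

-0.47 -1.66

A=(0,0), D=(8.00,0)
B = A + 3.00·(cos271°, sin271°) = (0.0524, -2.9995)
|BD| = 8.4948
circle(B,3.00) ∩ circle(D,7.00): a=1.8930, h=2.3273
  candidates: C₊=(1.0017,-0.1537) cross=19.770; C₋=(2.6452,-4.5085) cross=-19.770
  mode + wants cross > 0 → take C=(1.0017,-0.1537) (cross=19.770)
ex = (C−B)/|BC| = (0.3164,0.9486); ey = (-0.9486,0.3164)
P = B + 1.10·ex + 0.92·ey = (-0.4723,-1.6649)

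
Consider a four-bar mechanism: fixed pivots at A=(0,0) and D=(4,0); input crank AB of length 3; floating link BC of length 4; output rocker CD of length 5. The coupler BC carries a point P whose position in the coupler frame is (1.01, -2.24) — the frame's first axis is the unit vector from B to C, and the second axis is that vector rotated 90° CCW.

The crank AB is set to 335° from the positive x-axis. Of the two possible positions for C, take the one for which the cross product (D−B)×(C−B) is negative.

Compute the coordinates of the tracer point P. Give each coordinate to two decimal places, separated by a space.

A=(0,0), D=(4.00,0)
B = A + 3.00·(cos335°, sin335°) = (2.7189, -1.2679)
|BD| = 1.8024
circle(B,4.00) ∩ circle(D,5.00): a=-1.5955, h=3.6680
  candidates: C₊=(-0.9953,0.2169) cross=6.611; C₋=(4.1651,-4.9973) cross=-6.611
  mode - wants cross < 0 → take C=(4.1651,-4.9973) (cross=-6.611)
ex = (C−B)/|BC| = (0.3615,-0.9324); ey = (0.9324,0.3615)
P = B + 1.01·ex + -2.24·ey = (0.9956,-3.0194)

1.00 -3.02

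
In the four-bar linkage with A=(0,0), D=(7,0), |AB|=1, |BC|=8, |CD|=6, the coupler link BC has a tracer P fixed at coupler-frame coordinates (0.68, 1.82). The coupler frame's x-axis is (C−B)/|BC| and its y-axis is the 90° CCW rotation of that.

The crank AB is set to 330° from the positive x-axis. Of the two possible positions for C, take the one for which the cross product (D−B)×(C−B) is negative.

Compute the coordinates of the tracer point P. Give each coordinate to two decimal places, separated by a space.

A=(0,0), D=(7.00,0)
B = A + 1.00·(cos330°, sin330°) = (0.8660, -0.5000)
|BD| = 6.1543
circle(B,8.00) ∩ circle(D,6.00): a=5.3520, h=5.9461
  candidates: C₊=(5.7172,5.8613) cross=36.594; C₋=(6.6834,-5.9916) cross=-36.594
  mode - wants cross < 0 → take C=(6.6834,-5.9916) (cross=-36.594)
ex = (C−B)/|BC| = (0.7272,-0.6865); ey = (0.6865,0.7272)
P = B + 0.68·ex + 1.82·ey = (2.6099,0.3567)

2.61 0.36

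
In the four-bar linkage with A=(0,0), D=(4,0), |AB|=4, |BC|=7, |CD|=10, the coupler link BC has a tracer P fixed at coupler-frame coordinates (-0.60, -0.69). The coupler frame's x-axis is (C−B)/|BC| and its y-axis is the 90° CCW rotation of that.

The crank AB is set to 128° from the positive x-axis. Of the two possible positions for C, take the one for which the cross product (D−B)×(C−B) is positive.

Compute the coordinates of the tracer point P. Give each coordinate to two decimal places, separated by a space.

A=(0,0), D=(4.00,0)
B = A + 4.00·(cos128°, sin128°) = (-2.4626, 3.1520)
|BD| = 7.1904
circle(B,7.00) ∩ circle(D,10.00): a=0.0488, h=6.9998
  candidates: C₊=(0.6497,9.4221) cross=50.331; C₋=(-5.4873,-3.1607) cross=-50.331
  mode + wants cross > 0 → take C=(0.6497,9.4221) (cross=50.331)
ex = (C−B)/|BC| = (0.4446,0.8957); ey = (-0.8957,0.4446)
P = B + -0.60·ex + -0.69·ey = (-2.1114,2.3078)

-2.11 2.31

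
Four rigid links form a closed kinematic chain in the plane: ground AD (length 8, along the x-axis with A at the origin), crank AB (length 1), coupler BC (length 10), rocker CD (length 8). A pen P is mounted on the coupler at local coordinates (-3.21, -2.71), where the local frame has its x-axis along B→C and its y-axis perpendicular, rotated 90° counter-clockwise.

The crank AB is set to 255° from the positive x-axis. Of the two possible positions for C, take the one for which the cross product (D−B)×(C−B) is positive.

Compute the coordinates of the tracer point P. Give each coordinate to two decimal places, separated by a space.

0.30 -5.13

A=(0,0), D=(8.00,0)
B = A + 1.00·(cos255°, sin255°) = (-0.2588, -0.9659)
|BD| = 8.3151
circle(B,10.00) ∩ circle(D,8.00): a=6.3223, h=7.7478
  candidates: C₊=(5.1206,7.4639) cross=64.424; C₋=(6.9207,-7.9269) cross=-64.424
  mode + wants cross > 0 → take C=(5.1206,7.4639) (cross=64.424)
ex = (C−B)/|BC| = (0.5379,0.8430); ey = (-0.8430,0.5379)
P = B + -3.21·ex + -2.71·ey = (0.2988,-5.1297)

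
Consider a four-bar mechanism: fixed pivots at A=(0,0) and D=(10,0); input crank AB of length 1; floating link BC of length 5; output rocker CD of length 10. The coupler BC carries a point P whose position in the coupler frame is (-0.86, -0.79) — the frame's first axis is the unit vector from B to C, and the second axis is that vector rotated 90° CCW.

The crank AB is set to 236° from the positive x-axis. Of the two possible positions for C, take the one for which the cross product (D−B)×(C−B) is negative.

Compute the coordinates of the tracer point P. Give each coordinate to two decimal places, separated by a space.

-1.64 -0.38

A=(0,0), D=(10.00,0)
B = A + 1.00·(cos236°, sin236°) = (-0.5592, -0.8290)
|BD| = 10.5917
circle(B,5.00) ∩ circle(D,10.00): a=1.7553, h=4.6818
  candidates: C₊=(0.8243,3.9757) cross=49.588; C₋=(1.5572,-5.3590) cross=-49.588
  mode - wants cross < 0 → take C=(1.5572,-5.3590) (cross=-49.588)
ex = (C−B)/|BC| = (0.4233,-0.9060); ey = (0.9060,0.4233)
P = B + -0.86·ex + -0.79·ey = (-1.6390,-0.3843)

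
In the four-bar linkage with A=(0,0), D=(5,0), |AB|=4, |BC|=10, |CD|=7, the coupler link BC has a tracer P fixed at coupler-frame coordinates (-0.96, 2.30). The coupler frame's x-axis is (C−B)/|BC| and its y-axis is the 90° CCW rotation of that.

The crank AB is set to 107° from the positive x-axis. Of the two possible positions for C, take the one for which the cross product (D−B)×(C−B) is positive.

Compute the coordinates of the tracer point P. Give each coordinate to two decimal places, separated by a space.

-2.61 5.86

A=(0,0), D=(5.00,0)
B = A + 4.00·(cos107°, sin107°) = (-1.1695, 3.8252)
|BD| = 7.2591
circle(B,10.00) ∩ circle(D,7.00): a=7.1424, h=6.9990
  candidates: C₊=(8.5889,6.0099) cross=50.807; C₋=(1.2126,-5.8869) cross=-50.807
  mode + wants cross > 0 → take C=(8.5889,6.0099) (cross=50.807)
ex = (C−B)/|BC| = (0.9758,0.2185); ey = (-0.2185,0.9758)
P = B + -0.96·ex + 2.30·ey = (-2.6088,5.8599)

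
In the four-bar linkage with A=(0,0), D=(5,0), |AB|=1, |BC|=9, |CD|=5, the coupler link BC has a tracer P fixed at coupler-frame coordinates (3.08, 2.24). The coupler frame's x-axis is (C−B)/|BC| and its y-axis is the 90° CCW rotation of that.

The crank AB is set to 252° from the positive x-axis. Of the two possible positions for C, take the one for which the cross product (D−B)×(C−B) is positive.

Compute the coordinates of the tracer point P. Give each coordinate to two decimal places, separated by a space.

0.68 2.73

A=(0,0), D=(5.00,0)
B = A + 1.00·(cos252°, sin252°) = (-0.3090, -0.9511)
|BD| = 5.3935
circle(B,9.00) ∩ circle(D,5.00): a=7.8882, h=4.3332
  candidates: C₊=(6.6915,4.7052) cross=23.371; C₋=(8.2196,-3.8254) cross=-23.371
  mode + wants cross > 0 → take C=(6.6915,4.7052) (cross=23.371)
ex = (C−B)/|BC| = (0.7778,0.6285); ey = (-0.6285,0.7778)
P = B + 3.08·ex + 2.24·ey = (0.6789,2.7270)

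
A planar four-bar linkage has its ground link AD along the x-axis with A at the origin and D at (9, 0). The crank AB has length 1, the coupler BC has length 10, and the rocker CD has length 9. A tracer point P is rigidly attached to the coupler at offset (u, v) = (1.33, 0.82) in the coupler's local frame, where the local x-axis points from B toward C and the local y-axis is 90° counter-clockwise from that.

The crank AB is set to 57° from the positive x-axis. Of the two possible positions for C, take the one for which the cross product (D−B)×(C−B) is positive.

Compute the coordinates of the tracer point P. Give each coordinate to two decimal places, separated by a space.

A=(0,0), D=(9.00,0)
B = A + 1.00·(cos57°, sin57°) = (0.5446, 0.8387)
|BD| = 8.4969
circle(B,10.00) ∩ circle(D,9.00): a=5.3665, h=8.4381
  candidates: C₊=(6.7178,8.7058) cross=71.697; C₋=(5.0521,-8.0879) cross=-71.697
  mode + wants cross > 0 → take C=(6.7178,8.7058) (cross=71.697)
ex = (C−B)/|BC| = (0.6173,0.7867); ey = (-0.7867,0.6173)
P = B + 1.33·ex + 0.82·ey = (0.7206,2.3912)

0.72 2.39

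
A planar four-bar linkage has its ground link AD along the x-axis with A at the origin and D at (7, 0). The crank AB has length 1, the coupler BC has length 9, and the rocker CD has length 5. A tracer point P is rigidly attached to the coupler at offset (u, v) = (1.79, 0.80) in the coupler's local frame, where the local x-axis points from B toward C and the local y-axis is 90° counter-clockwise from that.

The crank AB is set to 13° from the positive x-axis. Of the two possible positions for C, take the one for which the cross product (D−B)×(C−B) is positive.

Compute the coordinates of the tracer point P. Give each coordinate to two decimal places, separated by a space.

2.14 1.80

A=(0,0), D=(7.00,0)
B = A + 1.00·(cos13°, sin13°) = (0.9744, 0.2250)
|BD| = 6.0298
circle(B,9.00) ∩ circle(D,5.00): a=7.6585, h=4.7273
  candidates: C₊=(8.8039,4.6633) cross=28.505; C₋=(8.4512,-4.7848) cross=-28.505
  mode + wants cross > 0 → take C=(8.8039,4.6633) (cross=28.505)
ex = (C−B)/|BC| = (0.8699,0.4931); ey = (-0.4931,0.8699)
P = B + 1.79·ex + 0.80·ey = (2.1371,1.8036)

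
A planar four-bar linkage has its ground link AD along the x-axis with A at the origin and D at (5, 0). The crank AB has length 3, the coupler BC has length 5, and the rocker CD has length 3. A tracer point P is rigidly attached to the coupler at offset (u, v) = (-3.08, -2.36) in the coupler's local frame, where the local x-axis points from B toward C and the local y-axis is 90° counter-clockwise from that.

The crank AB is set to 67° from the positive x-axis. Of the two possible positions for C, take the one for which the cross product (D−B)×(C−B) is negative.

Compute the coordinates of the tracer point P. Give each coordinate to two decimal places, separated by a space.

-2.04 4.94

A=(0,0), D=(5.00,0)
B = A + 3.00·(cos67°, sin67°) = (1.1722, 2.7615)
|BD| = 4.7200
circle(B,5.00) ∩ circle(D,3.00): a=4.0549, h=2.9254
  candidates: C₊=(6.1722,2.7615) cross=13.808; C₋=(2.7491,-1.9833) cross=-13.808
  mode - wants cross < 0 → take C=(2.7491,-1.9833) (cross=-13.808)
ex = (C−B)/|BC| = (0.3154,-0.9490); ey = (0.9490,0.3154)
P = B + -3.08·ex + -2.36·ey = (-2.0387,4.9400)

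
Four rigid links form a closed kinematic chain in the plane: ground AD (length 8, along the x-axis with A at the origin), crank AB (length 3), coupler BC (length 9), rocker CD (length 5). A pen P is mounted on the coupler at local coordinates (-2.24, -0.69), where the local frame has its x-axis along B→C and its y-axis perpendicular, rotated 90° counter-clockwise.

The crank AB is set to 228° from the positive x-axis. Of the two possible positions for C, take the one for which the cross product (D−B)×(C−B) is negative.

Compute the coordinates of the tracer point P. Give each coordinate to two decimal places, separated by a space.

A=(0,0), D=(8.00,0)
B = A + 3.00·(cos228°, sin228°) = (-2.0074, -2.2294)
|BD| = 10.2527
circle(B,9.00) ∩ circle(D,5.00): a=7.8573, h=4.3889
  candidates: C₊=(4.7076,3.7630) cross=44.998; C₋=(6.6163,-4.8047) cross=-44.998
  mode - wants cross < 0 → take C=(6.6163,-4.8047) (cross=-44.998)
ex = (C−B)/|BC| = (0.9582,-0.2861); ey = (0.2861,0.9582)
P = B + -2.24·ex + -0.69·ey = (-4.3512,-2.2496)

-4.35 -2.25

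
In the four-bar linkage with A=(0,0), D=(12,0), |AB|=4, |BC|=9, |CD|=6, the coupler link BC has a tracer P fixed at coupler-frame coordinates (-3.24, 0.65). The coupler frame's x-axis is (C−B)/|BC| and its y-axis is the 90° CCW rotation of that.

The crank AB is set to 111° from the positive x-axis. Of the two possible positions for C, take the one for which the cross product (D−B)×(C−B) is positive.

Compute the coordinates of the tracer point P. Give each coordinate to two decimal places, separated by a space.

A=(0,0), D=(12.00,0)
B = A + 4.00·(cos111°, sin111°) = (-1.4335, 3.7343)
|BD| = 13.9429
circle(B,9.00) ∩ circle(D,6.00): a=8.5852, h=2.7009
  candidates: C₊=(7.5614,4.0372) cross=37.659; C₋=(6.1146,-1.1673) cross=-37.659
  mode + wants cross > 0 → take C=(7.5614,4.0372) (cross=37.659)
ex = (C−B)/|BC| = (0.9994,0.0337); ey = (-0.0337,0.9994)
P = B + -3.24·ex + 0.65·ey = (-4.6935,4.2749)

-4.69 4.27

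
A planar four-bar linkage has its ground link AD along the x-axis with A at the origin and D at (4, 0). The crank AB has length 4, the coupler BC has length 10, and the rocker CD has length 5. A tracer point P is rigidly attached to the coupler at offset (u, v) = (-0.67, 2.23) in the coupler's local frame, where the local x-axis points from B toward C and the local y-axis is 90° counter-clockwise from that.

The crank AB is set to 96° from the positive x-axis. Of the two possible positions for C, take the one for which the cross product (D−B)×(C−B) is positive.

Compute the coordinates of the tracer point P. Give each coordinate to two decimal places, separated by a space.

-0.28 6.30

A=(0,0), D=(4.00,0)
B = A + 4.00·(cos96°, sin96°) = (-0.4181, 3.9781)
|BD| = 5.9452
circle(B,10.00) ∩ circle(D,5.00): a=9.2802, h=3.7252
  candidates: C₊=(8.9711,0.5368) cross=22.147; C₋=(3.9858,-5.0000) cross=-22.147
  mode + wants cross > 0 → take C=(8.9711,0.5368) (cross=22.147)
ex = (C−B)/|BC| = (0.9389,-0.3441); ey = (0.3441,0.9389)
P = B + -0.67·ex + 2.23·ey = (-0.2798,6.3025)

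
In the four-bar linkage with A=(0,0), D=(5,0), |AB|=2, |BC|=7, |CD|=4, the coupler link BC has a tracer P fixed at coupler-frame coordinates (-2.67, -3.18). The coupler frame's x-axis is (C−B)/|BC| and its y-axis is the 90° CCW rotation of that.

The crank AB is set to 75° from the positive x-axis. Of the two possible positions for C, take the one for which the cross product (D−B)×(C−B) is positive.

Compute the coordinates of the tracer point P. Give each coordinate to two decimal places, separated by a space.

A=(0,0), D=(5.00,0)
B = A + 2.00·(cos75°, sin75°) = (0.5176, 1.9319)
|BD| = 4.8809
circle(B,7.00) ∩ circle(D,4.00): a=5.8210, h=3.8880
  candidates: C₊=(7.4021,3.1984) cross=18.977; C₋=(4.3244,-3.9425) cross=-18.977
  mode + wants cross > 0 → take C=(7.4021,3.1984) (cross=18.977)
ex = (C−B)/|BC| = (0.9835,0.1809); ey = (-0.1809,0.9835)
P = B + -2.67·ex + -3.18·ey = (-1.5329,-1.6788)

-1.53 -1.68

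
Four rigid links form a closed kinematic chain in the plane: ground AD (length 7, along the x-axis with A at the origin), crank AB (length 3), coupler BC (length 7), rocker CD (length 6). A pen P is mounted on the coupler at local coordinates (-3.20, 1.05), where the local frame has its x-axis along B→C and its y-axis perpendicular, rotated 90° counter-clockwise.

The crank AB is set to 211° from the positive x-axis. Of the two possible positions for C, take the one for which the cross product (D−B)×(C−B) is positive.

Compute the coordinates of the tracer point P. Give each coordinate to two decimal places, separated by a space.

A=(0,0), D=(7.00,0)
B = A + 3.00·(cos211°, sin211°) = (-2.5715, -1.5451)
|BD| = 9.6954
circle(B,7.00) ∩ circle(D,6.00): a=5.5181, h=4.3070
  candidates: C₊=(2.1897,3.5862) cross=41.758; C₋=(3.5625,-4.9177) cross=-41.758
  mode + wants cross > 0 → take C=(2.1897,3.5862) (cross=41.758)
ex = (C−B)/|BC| = (0.6802,0.7331); ey = (-0.7331,0.6802)
P = B + -3.20·ex + 1.05·ey = (-5.5178,-3.1767)

-5.52 -3.18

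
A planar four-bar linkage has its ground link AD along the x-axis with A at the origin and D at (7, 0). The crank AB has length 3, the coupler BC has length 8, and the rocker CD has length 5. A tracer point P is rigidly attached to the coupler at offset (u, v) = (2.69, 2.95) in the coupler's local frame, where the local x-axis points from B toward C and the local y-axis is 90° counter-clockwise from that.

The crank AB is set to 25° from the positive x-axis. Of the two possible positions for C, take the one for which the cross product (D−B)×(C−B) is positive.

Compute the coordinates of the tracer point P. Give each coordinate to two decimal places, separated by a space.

A=(0,0), D=(7.00,0)
B = A + 3.00·(cos25°, sin25°) = (2.7189, 1.2679)
|BD| = 4.4649
circle(B,8.00) ∩ circle(D,5.00): a=6.5999, h=4.5213
  candidates: C₊=(10.3310,3.7289) cross=20.187; C₋=(7.7632,-4.9414) cross=-20.187
  mode + wants cross > 0 → take C=(10.3310,3.7289) (cross=20.187)
ex = (C−B)/|BC| = (0.9515,0.3076); ey = (-0.3076,0.9515)
P = B + 2.69·ex + 2.95·ey = (4.3710,4.9023)

4.37 4.90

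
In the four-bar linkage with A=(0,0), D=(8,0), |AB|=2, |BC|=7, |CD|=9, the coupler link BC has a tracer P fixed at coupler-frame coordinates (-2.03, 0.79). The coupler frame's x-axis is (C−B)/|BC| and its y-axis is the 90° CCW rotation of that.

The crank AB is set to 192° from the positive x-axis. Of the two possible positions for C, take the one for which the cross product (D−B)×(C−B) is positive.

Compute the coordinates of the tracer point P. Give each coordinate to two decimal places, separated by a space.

-3.57 -1.88

A=(0,0), D=(8.00,0)
B = A + 2.00·(cos192°, sin192°) = (-1.9563, -0.4158)
|BD| = 9.9650
circle(B,7.00) ∩ circle(D,9.00): a=3.3769, h=6.1316
  candidates: C₊=(1.1618,5.8514) cross=61.101; C₋=(1.6735,-6.4012) cross=-61.101
  mode + wants cross > 0 → take C=(1.1618,5.8514) (cross=61.101)
ex = (C−B)/|BC| = (0.4454,0.8953); ey = (-0.8953,0.4454)
P = B + -2.03·ex + 0.79·ey = (-3.5678,-1.8814)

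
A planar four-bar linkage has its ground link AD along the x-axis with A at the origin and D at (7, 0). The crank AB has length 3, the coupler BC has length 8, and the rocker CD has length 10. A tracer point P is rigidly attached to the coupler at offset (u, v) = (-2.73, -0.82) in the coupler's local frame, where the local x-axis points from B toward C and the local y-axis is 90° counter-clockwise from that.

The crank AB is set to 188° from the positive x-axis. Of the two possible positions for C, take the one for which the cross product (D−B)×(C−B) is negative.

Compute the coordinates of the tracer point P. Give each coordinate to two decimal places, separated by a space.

-4.90 1.68

A=(0,0), D=(7.00,0)
B = A + 3.00·(cos188°, sin188°) = (-2.9708, -0.4175)
|BD| = 9.9795
circle(B,8.00) ∩ circle(D,10.00): a=3.1861, h=7.3382
  candidates: C₊=(-0.0945,7.0475) cross=73.232; C₋=(0.5195,-7.6160) cross=-73.232
  mode - wants cross < 0 → take C=(0.5195,-7.6160) (cross=-73.232)
ex = (C−B)/|BC| = (0.4363,-0.8998); ey = (0.8998,0.4363)
P = B + -2.73·ex + -0.82·ey = (-4.8997,1.6812)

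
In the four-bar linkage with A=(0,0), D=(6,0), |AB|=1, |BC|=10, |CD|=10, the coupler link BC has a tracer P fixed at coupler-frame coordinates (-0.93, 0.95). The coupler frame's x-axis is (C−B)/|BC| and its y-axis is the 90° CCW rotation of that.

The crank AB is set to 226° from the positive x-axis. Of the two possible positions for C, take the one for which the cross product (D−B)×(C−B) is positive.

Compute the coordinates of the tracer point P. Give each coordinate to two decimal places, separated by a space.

A=(0,0), D=(6.00,0)
B = A + 1.00·(cos226°, sin226°) = (-0.6947, -0.7193)
|BD| = 6.7332
circle(B,10.00) ∩ circle(D,10.00): a=3.3666, h=9.4163
  candidates: C₊=(1.6467,9.0027) cross=63.402; C₋=(3.6587,-9.7220) cross=-63.402
  mode + wants cross > 0 → take C=(1.6467,9.0027) (cross=63.402)
ex = (C−B)/|BC| = (0.2341,0.9722); ey = (-0.9722,0.2341)
P = B + -0.93·ex + 0.95·ey = (-1.8360,-1.4011)

-1.84 -1.40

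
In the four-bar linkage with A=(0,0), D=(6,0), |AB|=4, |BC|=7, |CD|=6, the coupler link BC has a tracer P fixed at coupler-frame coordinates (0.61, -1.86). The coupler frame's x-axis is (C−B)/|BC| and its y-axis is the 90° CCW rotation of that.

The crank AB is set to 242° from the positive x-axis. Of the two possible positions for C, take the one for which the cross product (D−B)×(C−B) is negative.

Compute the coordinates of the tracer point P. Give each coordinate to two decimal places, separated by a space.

-1.92 -5.49

A=(0,0), D=(6.00,0)
B = A + 4.00·(cos242°, sin242°) = (-1.8779, -3.5318)
|BD| = 8.6333
circle(B,7.00) ∩ circle(D,6.00): a=5.0696, h=4.8270
  candidates: C₊=(0.7734,2.9467) cross=41.673; C₋=(4.7227,-5.8625) cross=-41.673
  mode - wants cross < 0 → take C=(4.7227,-5.8625) (cross=-41.673)
ex = (C−B)/|BC| = (0.9429,-0.3330); ey = (0.3330,0.9429)
P = B + 0.61·ex + -1.86·ey = (-1.9220,-5.4888)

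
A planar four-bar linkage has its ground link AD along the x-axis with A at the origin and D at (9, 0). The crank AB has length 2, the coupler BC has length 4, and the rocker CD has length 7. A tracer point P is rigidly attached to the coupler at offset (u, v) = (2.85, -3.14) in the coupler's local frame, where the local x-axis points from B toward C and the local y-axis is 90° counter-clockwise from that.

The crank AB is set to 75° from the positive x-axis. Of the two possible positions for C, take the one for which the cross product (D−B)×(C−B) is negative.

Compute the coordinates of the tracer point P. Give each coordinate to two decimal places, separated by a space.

A=(0,0), D=(9.00,0)
B = A + 2.00·(cos75°, sin75°) = (0.5176, 1.9319)
|BD| = 8.6996
circle(B,4.00) ∩ circle(D,7.00): a=2.4531, h=3.1594
  candidates: C₊=(3.6111,4.4677) cross=27.486; C₋=(2.2079,-1.6935) cross=-27.486
  mode - wants cross < 0 → take C=(2.2079,-1.6935) (cross=-27.486)
ex = (C−B)/|BC| = (0.4226,-0.9063); ey = (0.9063,0.4226)
P = B + 2.85·ex + -3.14·ey = (-1.1239,-1.9781)

-1.12 -1.98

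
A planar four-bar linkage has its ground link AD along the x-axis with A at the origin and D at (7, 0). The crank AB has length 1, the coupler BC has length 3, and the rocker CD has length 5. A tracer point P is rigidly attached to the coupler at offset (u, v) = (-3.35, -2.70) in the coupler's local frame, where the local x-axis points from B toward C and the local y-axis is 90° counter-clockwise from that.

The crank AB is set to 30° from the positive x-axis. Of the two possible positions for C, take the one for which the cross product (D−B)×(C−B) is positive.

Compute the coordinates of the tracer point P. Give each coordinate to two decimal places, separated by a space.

A=(0,0), D=(7.00,0)
B = A + 1.00·(cos30°, sin30°) = (0.8660, 0.5000)
|BD| = 6.1543
circle(B,3.00) ∩ circle(D,5.00): a=1.7773, h=2.4169
  candidates: C₊=(2.8338,2.7645) cross=14.874; C₋=(2.4411,-2.0533) cross=-14.874
  mode + wants cross > 0 → take C=(2.8338,2.7645) (cross=14.874)
ex = (C−B)/|BC| = (0.6559,0.7548); ey = (-0.7548,0.6559)
P = B + -3.35·ex + -2.70·ey = (0.7068,-3.7997)

0.71 -3.80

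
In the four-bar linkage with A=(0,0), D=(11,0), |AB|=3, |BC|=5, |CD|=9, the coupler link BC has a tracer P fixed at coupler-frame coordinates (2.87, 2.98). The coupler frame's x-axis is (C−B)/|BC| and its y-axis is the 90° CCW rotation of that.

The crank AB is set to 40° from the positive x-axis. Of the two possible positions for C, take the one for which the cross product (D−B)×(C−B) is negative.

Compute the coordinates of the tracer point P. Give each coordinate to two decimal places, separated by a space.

A=(0,0), D=(11.00,0)
B = A + 3.00·(cos40°, sin40°) = (2.2981, 1.9284)
|BD| = 8.9130
circle(B,5.00) ∩ circle(D,9.00): a=1.3150, h=4.8240
  candidates: C₊=(4.6257,6.3536) cross=42.996; C₋=(2.5383,-3.0659) cross=-42.996
  mode - wants cross < 0 → take C=(2.5383,-3.0659) (cross=-42.996)
ex = (C−B)/|BC| = (0.0480,-0.9988); ey = (0.9988,0.0480)
P = B + 2.87·ex + 2.98·ey = (5.4125,-0.7952)

5.41 -0.80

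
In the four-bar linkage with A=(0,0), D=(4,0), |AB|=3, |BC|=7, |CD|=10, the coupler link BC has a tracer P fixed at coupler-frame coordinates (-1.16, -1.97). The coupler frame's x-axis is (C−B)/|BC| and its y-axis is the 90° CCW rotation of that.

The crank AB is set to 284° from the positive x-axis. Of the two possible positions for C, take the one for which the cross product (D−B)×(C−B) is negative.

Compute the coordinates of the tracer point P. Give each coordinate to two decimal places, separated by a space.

A=(0,0), D=(4.00,0)
B = A + 3.00·(cos284°, sin284°) = (0.7258, -2.9109)
|BD| = 4.3811
circle(B,7.00) ∩ circle(D,10.00): a=-3.6299, h=5.9853
  candidates: C₊=(-5.9638,-0.8496) cross=26.222; C₋=(1.9897,-9.7958) cross=-26.222
  mode - wants cross < 0 → take C=(1.9897,-9.7958) (cross=-26.222)
ex = (C−B)/|BC| = (0.1806,-0.9836); ey = (0.9836,0.1806)
P = B + -1.16·ex + -1.97·ey = (-1.4213,-2.1256)

-1.42 -2.13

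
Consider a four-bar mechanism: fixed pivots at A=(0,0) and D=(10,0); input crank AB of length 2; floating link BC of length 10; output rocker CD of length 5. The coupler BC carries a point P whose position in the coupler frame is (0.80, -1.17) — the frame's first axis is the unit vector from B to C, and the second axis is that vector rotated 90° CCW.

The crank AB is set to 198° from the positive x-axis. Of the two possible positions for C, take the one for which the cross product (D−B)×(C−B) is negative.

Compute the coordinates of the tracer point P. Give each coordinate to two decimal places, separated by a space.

A=(0,0), D=(10.00,0)
B = A + 2.00·(cos198°, sin198°) = (-1.9021, -0.6180)
|BD| = 11.9181
circle(B,10.00) ∩ circle(D,5.00): a=9.1055, h=4.1339
  candidates: C₊=(6.9768,3.9825) cross=49.269; C₋=(7.4055,-4.2742) cross=-49.269
  mode - wants cross < 0 → take C=(7.4055,-4.2742) (cross=-49.269)
ex = (C−B)/|BC| = (0.9308,-0.3656); ey = (0.3656,0.9308)
P = B + 0.80·ex + -1.17·ey = (-1.5853,-1.9995)

-1.59 -2.00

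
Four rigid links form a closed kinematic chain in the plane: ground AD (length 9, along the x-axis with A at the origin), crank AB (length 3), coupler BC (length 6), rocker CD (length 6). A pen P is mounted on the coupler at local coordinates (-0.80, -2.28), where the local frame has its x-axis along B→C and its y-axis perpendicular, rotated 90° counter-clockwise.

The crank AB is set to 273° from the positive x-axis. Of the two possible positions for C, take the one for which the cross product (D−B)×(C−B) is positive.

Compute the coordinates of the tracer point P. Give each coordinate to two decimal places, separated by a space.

A=(0,0), D=(9.00,0)
B = A + 3.00·(cos273°, sin273°) = (0.1570, -2.9959)
|BD| = 9.3367
circle(B,6.00) ∩ circle(D,6.00): a=4.6683, h=3.7692
  candidates: C₊=(3.3691,2.0719) cross=35.191; C₋=(5.7879,-5.0678) cross=-35.191
  mode + wants cross > 0 → take C=(3.3691,2.0719) (cross=35.191)
ex = (C−B)/|BC| = (0.5353,0.8446); ey = (-0.8446,0.5353)
P = B + -0.80·ex + -2.28·ey = (1.6545,-4.8922)

1.65 -4.89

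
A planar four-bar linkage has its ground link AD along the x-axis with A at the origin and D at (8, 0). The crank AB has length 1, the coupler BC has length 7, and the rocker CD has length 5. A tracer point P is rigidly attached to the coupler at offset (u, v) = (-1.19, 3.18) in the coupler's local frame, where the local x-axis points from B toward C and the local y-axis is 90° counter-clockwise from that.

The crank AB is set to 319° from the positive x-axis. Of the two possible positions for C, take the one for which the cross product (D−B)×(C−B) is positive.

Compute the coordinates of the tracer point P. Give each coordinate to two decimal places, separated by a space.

-2.36 0.69

A=(0,0), D=(8.00,0)
B = A + 1.00·(cos319°, sin319°) = (0.7547, -0.6561)
|BD| = 7.2749
circle(B,7.00) ∩ circle(D,5.00): a=5.2870, h=4.5878
  candidates: C₊=(5.6064,4.3898) cross=33.376; C₋=(6.4339,-4.7484) cross=-33.376
  mode + wants cross > 0 → take C=(5.6064,4.3898) (cross=33.376)
ex = (C−B)/|BC| = (0.6931,0.7208); ey = (-0.7208,0.6931)
P = B + -1.19·ex + 3.18·ey = (-2.3624,0.6902)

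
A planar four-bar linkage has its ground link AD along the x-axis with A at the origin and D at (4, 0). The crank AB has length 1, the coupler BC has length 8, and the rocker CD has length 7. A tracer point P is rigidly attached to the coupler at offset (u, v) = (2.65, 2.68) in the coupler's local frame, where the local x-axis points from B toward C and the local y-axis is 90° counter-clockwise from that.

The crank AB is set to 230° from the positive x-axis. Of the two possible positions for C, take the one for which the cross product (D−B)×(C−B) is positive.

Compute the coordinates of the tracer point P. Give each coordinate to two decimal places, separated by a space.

A=(0,0), D=(4.00,0)
B = A + 1.00·(cos230°, sin230°) = (-0.6428, -0.7660)
|BD| = 4.7056
circle(B,8.00) ∩ circle(D,7.00): a=3.9466, h=6.9587
  candidates: C₊=(2.1184,6.7424) cross=32.745; C₋=(4.3841,-6.9895) cross=-32.745
  mode + wants cross > 0 → take C=(2.1184,6.7424) (cross=32.745)
ex = (C−B)/|BC| = (0.3451,0.9386); ey = (-0.9386,0.3451)
P = B + 2.65·ex + 2.68·ey = (-2.2435,2.6461)

-2.24 2.65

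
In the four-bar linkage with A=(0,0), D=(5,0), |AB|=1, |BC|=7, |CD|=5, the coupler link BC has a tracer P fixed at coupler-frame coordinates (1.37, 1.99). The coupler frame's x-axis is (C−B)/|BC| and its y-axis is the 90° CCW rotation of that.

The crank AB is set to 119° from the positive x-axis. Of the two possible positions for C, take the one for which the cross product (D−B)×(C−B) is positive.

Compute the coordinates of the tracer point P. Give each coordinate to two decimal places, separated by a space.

A=(0,0), D=(5.00,0)
B = A + 1.00·(cos119°, sin119°) = (-0.4848, 0.8746)
|BD| = 5.5541
circle(B,7.00) ∩ circle(D,5.00): a=4.9376, h=4.9618
  candidates: C₊=(5.1726,4.9970) cross=27.559; C₋=(3.6098,-4.8029) cross=-27.559
  mode + wants cross > 0 → take C=(5.1726,4.9970) (cross=27.559)
ex = (C−B)/|BC| = (0.8082,0.5889); ey = (-0.5889,0.8082)
P = B + 1.37·ex + 1.99·ey = (-0.5495,3.2897)

-0.55 3.29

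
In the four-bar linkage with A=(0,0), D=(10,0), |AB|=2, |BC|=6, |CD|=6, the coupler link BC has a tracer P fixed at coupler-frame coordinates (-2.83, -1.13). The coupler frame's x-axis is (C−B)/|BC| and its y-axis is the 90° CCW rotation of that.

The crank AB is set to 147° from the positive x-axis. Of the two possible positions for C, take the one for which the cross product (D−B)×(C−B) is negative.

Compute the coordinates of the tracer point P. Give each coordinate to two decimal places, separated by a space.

A=(0,0), D=(10.00,0)
B = A + 2.00·(cos147°, sin147°) = (-1.6773, 1.0893)
|BD| = 11.7280
circle(B,6.00) ∩ circle(D,6.00): a=5.8640, h=1.2702
  candidates: C₊=(4.2793,1.8093) cross=14.896; C₋=(4.0434,-0.7200) cross=-14.896
  mode - wants cross < 0 → take C=(4.0434,-0.7200) (cross=-14.896)
ex = (C−B)/|BC| = (0.9535,-0.3016); ey = (0.3016,0.9535)
P = B + -2.83·ex + -1.13·ey = (-4.7164,0.8653)

-4.72 0.87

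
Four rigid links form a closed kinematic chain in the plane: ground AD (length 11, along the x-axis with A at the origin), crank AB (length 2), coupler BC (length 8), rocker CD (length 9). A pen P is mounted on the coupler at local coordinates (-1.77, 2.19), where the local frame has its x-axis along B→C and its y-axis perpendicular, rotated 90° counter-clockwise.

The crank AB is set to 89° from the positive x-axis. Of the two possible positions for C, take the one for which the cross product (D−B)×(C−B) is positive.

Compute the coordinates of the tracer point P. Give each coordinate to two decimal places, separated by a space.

A=(0,0), D=(11.00,0)
B = A + 2.00·(cos89°, sin89°) = (0.0349, 1.9997)
|BD| = 11.1459
circle(B,8.00) ∩ circle(D,9.00): a=4.8104, h=6.3922
  candidates: C₊=(5.9140,7.4252) cross=71.247; C₋=(3.6204,-5.1518) cross=-71.247
  mode + wants cross > 0 → take C=(5.9140,7.4252) (cross=71.247)
ex = (C−B)/|BC| = (0.7349,0.6782); ey = (-0.6782,0.7349)
P = B + -1.77·ex + 2.19·ey = (-2.7511,2.4087)

-2.75 2.41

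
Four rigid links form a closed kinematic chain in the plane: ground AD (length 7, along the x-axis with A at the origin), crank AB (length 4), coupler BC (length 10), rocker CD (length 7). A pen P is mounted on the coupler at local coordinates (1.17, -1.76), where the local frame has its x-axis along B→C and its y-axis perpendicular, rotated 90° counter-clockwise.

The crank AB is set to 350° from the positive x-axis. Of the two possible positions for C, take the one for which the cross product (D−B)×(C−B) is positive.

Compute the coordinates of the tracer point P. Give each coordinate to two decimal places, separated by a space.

5.78 -1.73

A=(0,0), D=(7.00,0)
B = A + 4.00·(cos350°, sin350°) = (3.9392, -0.6946)
|BD| = 3.1386
circle(B,10.00) ∩ circle(D,7.00): a=9.6940, h=2.4550
  candidates: C₊=(12.8495,3.8449) cross=7.705; C₋=(13.9361,-0.9434) cross=-7.705
  mode + wants cross > 0 → take C=(12.8495,3.8449) (cross=7.705)
ex = (C−B)/|BC| = (0.8910,0.4540); ey = (-0.4540,0.8910)
P = B + 1.17·ex + -1.76·ey = (5.7807,-1.7317)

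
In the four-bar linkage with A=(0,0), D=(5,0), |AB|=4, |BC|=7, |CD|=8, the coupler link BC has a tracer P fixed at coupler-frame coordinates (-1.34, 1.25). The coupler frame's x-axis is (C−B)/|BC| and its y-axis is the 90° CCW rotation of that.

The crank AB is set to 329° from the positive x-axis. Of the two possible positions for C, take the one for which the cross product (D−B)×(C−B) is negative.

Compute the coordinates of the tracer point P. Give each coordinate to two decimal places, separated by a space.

A=(0,0), D=(5.00,0)
B = A + 4.00·(cos329°, sin329°) = (3.4287, -2.0602)
|BD| = 2.5910
circle(B,7.00) ∩ circle(D,8.00): a=-1.5991, h=6.8149
  candidates: C₊=(-2.9598,0.8013) cross=17.657; C₋=(7.8775,-7.4646) cross=-17.657
  mode - wants cross < 0 → take C=(7.8775,-7.4646) (cross=-17.657)
ex = (C−B)/|BC| = (0.6355,-0.7721); ey = (0.7721,0.6355)
P = B + -1.34·ex + 1.25·ey = (3.5421,-0.2312)

3.54 -0.23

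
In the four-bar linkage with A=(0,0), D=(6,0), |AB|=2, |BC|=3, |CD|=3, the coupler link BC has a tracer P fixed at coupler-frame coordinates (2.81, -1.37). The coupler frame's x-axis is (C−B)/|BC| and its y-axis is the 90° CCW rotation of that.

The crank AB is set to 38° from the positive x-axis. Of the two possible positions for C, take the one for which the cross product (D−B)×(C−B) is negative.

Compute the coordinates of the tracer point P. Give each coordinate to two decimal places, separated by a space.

2.03 -1.86

A=(0,0), D=(6.00,0)
B = A + 2.00·(cos38°, sin38°) = (1.5760, 1.2313)
|BD| = 4.5921
circle(B,3.00) ∩ circle(D,3.00): a=2.2961, h=1.9308
  candidates: C₊=(4.3057,2.4758) cross=8.867; C₋=(3.2703,-1.2445) cross=-8.867
  mode - wants cross < 0 → take C=(3.2703,-1.2445) (cross=-8.867)
ex = (C−B)/|BC| = (0.5648,-0.8253); ey = (0.8253,0.5648)
P = B + 2.81·ex + -1.37·ey = (2.0324,-1.8614)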